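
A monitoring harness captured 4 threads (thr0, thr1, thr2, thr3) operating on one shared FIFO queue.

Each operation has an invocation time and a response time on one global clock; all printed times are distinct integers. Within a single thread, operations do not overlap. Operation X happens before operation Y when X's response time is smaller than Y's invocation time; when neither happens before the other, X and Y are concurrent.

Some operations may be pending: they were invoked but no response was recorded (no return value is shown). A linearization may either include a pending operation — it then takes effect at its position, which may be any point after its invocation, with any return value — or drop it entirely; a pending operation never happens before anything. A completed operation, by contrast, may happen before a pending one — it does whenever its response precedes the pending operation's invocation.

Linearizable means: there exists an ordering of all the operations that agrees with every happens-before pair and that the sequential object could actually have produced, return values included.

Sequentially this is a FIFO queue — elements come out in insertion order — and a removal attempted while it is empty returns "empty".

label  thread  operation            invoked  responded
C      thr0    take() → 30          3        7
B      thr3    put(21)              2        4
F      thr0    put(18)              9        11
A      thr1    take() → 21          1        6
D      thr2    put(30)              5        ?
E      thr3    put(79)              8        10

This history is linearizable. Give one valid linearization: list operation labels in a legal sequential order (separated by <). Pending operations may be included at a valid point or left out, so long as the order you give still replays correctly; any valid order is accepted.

step 1: B put(21) — queue <21>
step 2: A take() → 21 — queue <>
step 3: D put(30) (pending, included) — queue <30>
step 4: C take() → 30 — queue <>
step 5: E put(79) — queue <79>
step 6: F put(18) — queue <79,18>

B < A < D < C < E < F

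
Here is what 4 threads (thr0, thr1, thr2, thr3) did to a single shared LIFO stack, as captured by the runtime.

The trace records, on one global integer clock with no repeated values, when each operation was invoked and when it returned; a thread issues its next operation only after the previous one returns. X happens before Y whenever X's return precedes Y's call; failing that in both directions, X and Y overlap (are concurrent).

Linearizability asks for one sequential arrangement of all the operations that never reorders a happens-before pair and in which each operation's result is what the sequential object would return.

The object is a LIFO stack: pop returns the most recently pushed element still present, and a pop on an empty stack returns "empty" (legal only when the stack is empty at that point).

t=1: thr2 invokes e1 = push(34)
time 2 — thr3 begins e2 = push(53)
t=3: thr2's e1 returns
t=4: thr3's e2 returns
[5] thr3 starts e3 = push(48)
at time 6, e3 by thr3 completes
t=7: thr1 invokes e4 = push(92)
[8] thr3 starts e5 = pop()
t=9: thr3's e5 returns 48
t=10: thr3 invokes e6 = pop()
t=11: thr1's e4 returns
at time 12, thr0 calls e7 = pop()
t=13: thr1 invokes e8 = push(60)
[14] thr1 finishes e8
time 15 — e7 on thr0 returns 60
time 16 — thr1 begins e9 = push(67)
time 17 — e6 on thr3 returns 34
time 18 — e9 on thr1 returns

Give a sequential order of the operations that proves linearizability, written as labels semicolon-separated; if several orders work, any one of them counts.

step 1: e2 push(53) — stack <53>
step 2: e1 push(34) — stack <53,34>
step 3: e3 push(48) — stack <53,34,48>
step 4: e5 pop() → 48 — stack <53,34>
step 5: e6 pop() → 34 — stack <53>
step 6: e4 push(92) — stack <53,92>
step 7: e8 push(60) — stack <53,92,60>
step 8: e7 pop() → 60 — stack <53,92>
step 9: e9 push(67) — stack <53,92,67>

e2; e1; e3; e5; e6; e4; e8; e7; e9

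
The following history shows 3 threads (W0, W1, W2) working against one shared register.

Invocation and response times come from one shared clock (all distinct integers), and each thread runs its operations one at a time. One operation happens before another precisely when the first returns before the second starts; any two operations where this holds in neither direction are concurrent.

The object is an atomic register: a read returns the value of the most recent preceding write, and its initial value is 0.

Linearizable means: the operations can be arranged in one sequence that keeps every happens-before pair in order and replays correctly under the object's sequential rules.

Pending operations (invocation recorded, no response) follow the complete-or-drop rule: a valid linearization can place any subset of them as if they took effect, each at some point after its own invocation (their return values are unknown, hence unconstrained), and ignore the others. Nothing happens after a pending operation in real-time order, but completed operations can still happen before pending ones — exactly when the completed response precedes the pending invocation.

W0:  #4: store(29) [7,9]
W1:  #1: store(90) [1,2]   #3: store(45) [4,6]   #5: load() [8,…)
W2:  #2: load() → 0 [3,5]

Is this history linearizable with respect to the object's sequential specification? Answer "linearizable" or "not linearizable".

not linearizable

through event 4 a valid linearization exists; event 5 (#2 responding at time 5) ends that
exhaustive check: the 2 completed register ops admit one real-time order; illegal
every completion of the 1 pending operation (#3) was checked; none linearizes
e.g. #1, #2 (pending dropped): illegal at step 2, since #2 load() → 0 cannot apply there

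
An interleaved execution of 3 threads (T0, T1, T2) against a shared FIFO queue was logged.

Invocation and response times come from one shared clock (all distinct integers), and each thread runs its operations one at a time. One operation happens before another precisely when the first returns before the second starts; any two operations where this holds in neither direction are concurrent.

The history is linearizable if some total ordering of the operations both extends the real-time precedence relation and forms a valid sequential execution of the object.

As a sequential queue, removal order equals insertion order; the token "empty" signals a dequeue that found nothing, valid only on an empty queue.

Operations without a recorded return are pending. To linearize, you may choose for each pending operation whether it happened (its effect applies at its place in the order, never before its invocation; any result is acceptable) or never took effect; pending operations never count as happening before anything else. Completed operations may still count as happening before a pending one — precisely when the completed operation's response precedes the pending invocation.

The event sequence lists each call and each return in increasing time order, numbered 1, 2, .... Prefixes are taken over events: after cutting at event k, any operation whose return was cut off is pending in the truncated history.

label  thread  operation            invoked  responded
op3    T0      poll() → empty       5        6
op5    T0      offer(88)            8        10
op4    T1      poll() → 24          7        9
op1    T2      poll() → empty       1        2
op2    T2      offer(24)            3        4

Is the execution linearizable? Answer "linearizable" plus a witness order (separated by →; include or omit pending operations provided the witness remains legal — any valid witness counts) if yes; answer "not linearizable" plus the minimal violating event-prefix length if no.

prefix check: 1..5 passes, 1..6 fails once op3's time-6 response joins
a single order respects real time; the 3 completed FIFO queue operations fail replay along it
for example op1, op2, op3 fails at step 3: op3 poll() → empty is not legal there

not linearizable — minimal violating prefix: 6 events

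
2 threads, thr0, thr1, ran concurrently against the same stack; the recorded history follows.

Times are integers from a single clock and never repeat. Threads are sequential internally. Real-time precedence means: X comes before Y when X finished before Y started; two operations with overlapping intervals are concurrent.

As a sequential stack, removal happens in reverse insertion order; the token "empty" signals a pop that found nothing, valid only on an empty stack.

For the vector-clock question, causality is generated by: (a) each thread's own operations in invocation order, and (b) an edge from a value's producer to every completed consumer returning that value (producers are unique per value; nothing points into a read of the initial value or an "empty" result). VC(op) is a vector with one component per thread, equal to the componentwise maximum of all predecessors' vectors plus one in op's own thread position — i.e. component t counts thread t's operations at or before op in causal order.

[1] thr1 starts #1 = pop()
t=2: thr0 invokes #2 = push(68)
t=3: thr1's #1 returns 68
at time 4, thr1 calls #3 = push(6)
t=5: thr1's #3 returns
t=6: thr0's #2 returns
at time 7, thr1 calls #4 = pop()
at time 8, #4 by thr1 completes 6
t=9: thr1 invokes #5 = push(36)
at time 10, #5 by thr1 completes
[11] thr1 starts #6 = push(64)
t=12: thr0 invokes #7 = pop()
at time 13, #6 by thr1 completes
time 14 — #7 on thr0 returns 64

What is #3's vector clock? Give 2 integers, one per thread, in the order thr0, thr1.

#2, invoked 2, has no incoming edges; only thr0's bump applies → (1, 0)
#1 (invocation 1): componentwise max over VC(#2)=(1, 0), +1 at thr1, giving (1, 1)
#3 (invocation 4): componentwise max over VC(#1)=(1, 1), +1 at thr1, giving (1, 2)
#4 (invocation 7): componentwise max over VC(#3)=(1, 2), +1 at thr1, giving (1, 3)
#5 (invocation 9): componentwise max over VC(#4)=(1, 3), +1 at thr1, giving (1, 4)
#6 (invocation 11): componentwise max over VC(#5)=(1, 4), +1 at thr1, giving (1, 5)
#7 (invocation 12): componentwise max over VC(#2)=(1, 0), VC(#6)=(1, 5), +1 at thr0, giving (2, 5)
target: VC(#3) = (1, 2)

(1, 2)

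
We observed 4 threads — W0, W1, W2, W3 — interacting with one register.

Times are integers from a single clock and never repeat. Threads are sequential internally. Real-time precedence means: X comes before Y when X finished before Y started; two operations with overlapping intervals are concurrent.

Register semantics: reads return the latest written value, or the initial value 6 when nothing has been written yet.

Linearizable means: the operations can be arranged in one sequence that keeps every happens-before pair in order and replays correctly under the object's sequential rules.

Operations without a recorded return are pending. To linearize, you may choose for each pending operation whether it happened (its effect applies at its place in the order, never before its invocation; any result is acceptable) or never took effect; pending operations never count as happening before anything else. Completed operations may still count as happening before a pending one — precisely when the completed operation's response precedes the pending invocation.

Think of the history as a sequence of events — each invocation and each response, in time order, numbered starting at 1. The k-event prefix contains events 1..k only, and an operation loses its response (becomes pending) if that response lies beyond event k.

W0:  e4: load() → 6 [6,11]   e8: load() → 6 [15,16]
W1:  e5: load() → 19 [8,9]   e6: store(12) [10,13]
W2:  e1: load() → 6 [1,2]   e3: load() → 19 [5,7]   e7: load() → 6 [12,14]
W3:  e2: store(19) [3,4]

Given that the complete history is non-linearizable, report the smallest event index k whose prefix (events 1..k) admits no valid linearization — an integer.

events 1..10 are linearizable; a witness order is e1, e2, e3, e4, e5:
1. e1 load() → 6, leaving value 6
2. e2 store(19), leaving value 19
3. e3 load() → 19, leaving value 19
4. e4 load() (pending, included), leaving value 19
5. e5 load() → 19, leaving value 19
include event 11 — e4 responding at 11 — and every candidate order breaks
including or dropping the 1 pending operation (e6) in any combination fails
for example e1, e2, e3, e4, e5 (pending dropped) fails at step 4: e4 load() → 6 is not legal there
for example e1, e2, e3, e5, e4 (pending dropped) fails at step 5: e4 load() → 6 is not legal there

11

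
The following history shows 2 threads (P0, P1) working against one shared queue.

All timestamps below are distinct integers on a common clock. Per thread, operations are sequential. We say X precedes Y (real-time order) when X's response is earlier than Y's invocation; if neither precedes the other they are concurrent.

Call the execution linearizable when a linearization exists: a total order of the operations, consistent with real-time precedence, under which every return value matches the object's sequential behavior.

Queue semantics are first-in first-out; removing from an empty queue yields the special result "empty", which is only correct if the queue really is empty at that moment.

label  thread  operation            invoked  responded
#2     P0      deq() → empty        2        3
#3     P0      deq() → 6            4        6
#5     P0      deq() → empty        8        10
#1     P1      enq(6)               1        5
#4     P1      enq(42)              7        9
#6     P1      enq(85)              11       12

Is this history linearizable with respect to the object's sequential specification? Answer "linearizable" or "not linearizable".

linearizable

witness order: #2, #1, #3, #5, #4, #6
after step 1 (#2 deq() → empty): queue <>
after step 2 (#1 enq(6)): queue <6>
after step 3 (#3 deq() → 6): queue <>
after step 4 (#5 deq() → empty): queue <>
after step 5 (#4 enq(42)): queue <42>
after step 6 (#6 enq(85)): queue <42,85>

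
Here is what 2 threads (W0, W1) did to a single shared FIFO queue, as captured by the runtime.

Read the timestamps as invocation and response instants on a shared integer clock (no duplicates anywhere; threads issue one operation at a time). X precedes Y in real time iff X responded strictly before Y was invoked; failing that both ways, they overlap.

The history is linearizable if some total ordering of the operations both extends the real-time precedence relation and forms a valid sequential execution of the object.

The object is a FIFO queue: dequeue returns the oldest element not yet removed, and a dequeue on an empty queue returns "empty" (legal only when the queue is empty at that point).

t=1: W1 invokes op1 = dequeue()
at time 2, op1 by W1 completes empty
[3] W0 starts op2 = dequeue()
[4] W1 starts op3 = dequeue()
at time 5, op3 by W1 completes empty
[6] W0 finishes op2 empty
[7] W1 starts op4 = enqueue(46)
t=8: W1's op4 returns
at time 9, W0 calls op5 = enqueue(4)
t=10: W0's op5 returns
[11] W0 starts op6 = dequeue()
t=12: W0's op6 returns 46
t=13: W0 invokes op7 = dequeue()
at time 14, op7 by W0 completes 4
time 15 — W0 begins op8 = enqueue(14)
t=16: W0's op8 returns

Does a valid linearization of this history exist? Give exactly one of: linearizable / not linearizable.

a witness: op1, op2, op3, op4, op5, op6, op7, op8
1. op1 dequeue() → empty, leaving queue <>
2. op2 dequeue() → empty, leaving queue <>
3. op3 dequeue() → empty, leaving queue <>
4. op4 enqueue(46), leaving queue <46>
5. op5 enqueue(4), leaving queue <46,4>
6. op6 dequeue() → 46, leaving queue <4>
7. op7 dequeue() → 4, leaving queue <>
8. op8 enqueue(14), leaving queue <14>

linearizable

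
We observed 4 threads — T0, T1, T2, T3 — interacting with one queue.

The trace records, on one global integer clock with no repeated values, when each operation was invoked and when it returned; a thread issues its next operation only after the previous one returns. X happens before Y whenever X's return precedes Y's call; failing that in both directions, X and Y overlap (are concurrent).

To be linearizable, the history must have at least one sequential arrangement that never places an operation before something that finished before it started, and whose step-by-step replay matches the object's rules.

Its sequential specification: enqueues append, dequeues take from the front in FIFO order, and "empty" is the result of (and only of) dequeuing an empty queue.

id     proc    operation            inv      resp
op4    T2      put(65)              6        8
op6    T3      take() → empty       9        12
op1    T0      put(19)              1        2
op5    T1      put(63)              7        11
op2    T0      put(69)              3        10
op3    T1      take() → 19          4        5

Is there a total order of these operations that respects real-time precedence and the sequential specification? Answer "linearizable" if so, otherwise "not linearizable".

events 1..11 are fine; event 12 — the response of op6 at time 12 — makes the prefix non-linearizable
the 6 completed operations admit 15 real-time orders; each fails the queue replay
one such order, op1, op2, op3, op4, op5, op6, breaks at step 6 where op6 take() → empty is illegal
one such order, op1, op2, op3, op4, op6, op5, breaks at step 5 where op6 take() → empty is illegal

not linearizable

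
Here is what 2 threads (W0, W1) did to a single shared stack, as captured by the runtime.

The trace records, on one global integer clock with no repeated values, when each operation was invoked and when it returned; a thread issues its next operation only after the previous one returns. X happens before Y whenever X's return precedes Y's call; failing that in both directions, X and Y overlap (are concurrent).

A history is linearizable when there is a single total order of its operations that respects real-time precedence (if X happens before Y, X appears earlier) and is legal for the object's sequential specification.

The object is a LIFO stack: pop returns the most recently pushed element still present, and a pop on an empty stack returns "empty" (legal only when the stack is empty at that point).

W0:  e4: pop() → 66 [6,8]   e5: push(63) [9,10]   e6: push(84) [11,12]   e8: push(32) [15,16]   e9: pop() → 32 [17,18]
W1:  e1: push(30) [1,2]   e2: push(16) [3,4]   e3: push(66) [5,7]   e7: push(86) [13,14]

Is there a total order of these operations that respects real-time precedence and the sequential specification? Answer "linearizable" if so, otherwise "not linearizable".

a witness: e1, e2, e3, e4, e5, e6, e7, e8, e9
after step 1 (e1 push(30)): stack <30>
after step 2 (e2 push(16)): stack <30,16>
after step 3 (e3 push(66)): stack <30,16,66>
after step 4 (e4 pop() → 66): stack <30,16>
after step 5 (e5 push(63)): stack <30,16,63>
after step 6 (e6 push(84)): stack <30,16,63,84>
after step 7 (e7 push(86)): stack <30,16,63,84,86>
after step 8 (e8 push(32)): stack <30,16,63,84,86,32>
after step 9 (e9 pop() → 32): stack <30,16,63,84,86>

linearizable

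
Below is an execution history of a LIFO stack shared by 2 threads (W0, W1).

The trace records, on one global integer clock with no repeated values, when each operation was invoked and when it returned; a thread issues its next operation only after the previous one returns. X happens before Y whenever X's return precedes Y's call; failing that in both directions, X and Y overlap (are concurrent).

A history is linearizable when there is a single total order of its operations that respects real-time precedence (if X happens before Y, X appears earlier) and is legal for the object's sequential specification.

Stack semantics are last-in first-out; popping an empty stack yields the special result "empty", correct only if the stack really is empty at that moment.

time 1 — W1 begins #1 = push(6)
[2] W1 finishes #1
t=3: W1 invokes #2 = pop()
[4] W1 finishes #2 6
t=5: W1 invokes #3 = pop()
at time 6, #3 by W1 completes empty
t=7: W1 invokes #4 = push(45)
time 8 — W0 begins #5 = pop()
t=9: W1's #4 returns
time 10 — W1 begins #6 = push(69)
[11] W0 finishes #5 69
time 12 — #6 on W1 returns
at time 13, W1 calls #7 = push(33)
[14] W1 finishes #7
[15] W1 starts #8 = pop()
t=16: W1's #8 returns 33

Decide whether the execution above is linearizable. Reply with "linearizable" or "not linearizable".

linearizable

a witness: #1, #2, #3, #4, #6, #5, #7, #8
1. #1 push(6), leaving stack <6>
2. #2 pop() → 6, leaving stack <>
3. #3 pop() → empty, leaving stack <>
4. #4 push(45), leaving stack <45>
5. #6 push(69), leaving stack <45,69>
6. #5 pop() → 69, leaving stack <45>
7. #7 push(33), leaving stack <45,33>
8. #8 pop() → 33, leaving stack <45>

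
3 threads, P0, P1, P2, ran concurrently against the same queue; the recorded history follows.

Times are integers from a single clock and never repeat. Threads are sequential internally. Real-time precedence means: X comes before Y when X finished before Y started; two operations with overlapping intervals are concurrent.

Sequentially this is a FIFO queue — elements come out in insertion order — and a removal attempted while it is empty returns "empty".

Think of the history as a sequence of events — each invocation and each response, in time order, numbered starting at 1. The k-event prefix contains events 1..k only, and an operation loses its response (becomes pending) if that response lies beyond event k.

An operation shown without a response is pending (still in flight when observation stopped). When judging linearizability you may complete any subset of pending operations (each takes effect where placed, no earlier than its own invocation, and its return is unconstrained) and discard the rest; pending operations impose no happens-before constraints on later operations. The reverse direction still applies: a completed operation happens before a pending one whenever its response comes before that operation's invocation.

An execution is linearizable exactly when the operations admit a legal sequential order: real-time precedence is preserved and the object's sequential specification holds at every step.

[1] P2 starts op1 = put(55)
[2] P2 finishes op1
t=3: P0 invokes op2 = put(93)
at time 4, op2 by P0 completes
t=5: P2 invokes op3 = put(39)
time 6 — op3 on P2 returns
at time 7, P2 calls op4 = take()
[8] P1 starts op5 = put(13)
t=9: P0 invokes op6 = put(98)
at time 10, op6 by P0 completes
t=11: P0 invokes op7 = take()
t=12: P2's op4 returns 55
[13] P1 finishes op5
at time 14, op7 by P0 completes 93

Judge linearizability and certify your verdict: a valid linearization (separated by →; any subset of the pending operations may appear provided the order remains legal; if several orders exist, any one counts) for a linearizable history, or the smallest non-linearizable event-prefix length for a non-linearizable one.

1. op1 put(55), leaving queue <55>
2. op2 put(93), leaving queue <55,93>
3. op3 put(39), leaving queue <55,93,39>
4. op4 take() → 55, leaving queue <93,39>
5. op5 put(13), leaving queue <93,39,13>
6. op6 put(98), leaving queue <93,39,13,98>
7. op7 take() → 93, leaving queue <39,13,98>

linearizable — witness: op1 → op2 → op3 → op4 → op5 → op6 → op7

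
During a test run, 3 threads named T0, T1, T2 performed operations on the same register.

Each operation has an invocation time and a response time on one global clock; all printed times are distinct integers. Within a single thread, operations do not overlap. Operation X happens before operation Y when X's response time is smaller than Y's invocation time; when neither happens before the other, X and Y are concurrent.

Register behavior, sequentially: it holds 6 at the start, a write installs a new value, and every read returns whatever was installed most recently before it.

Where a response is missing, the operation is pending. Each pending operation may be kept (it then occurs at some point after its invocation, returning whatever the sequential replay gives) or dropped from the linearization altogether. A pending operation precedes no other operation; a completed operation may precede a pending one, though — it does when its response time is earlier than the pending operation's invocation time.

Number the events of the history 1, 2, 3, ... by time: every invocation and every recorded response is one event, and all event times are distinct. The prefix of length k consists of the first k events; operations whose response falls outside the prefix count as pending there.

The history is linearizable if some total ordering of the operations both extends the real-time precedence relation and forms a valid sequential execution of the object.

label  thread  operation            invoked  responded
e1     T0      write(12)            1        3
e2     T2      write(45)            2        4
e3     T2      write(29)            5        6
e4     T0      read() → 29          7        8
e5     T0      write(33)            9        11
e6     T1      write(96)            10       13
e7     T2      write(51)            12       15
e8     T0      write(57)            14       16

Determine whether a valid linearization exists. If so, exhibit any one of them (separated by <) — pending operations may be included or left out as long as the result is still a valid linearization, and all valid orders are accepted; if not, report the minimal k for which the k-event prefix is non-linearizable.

linearizable — witness: e1 < e2 < e3 < e4 < e5 < e6 < e7 < e8

step 1: e1 write(12) — value 12
step 2: e2 write(45) — value 45
step 3: e3 write(29) — value 29
step 4: e4 read() → 29 — value 29
step 5: e5 write(33) — value 33
step 6: e6 write(96) — value 96
step 7: e7 write(51) — value 51
step 8: e8 write(57) — value 57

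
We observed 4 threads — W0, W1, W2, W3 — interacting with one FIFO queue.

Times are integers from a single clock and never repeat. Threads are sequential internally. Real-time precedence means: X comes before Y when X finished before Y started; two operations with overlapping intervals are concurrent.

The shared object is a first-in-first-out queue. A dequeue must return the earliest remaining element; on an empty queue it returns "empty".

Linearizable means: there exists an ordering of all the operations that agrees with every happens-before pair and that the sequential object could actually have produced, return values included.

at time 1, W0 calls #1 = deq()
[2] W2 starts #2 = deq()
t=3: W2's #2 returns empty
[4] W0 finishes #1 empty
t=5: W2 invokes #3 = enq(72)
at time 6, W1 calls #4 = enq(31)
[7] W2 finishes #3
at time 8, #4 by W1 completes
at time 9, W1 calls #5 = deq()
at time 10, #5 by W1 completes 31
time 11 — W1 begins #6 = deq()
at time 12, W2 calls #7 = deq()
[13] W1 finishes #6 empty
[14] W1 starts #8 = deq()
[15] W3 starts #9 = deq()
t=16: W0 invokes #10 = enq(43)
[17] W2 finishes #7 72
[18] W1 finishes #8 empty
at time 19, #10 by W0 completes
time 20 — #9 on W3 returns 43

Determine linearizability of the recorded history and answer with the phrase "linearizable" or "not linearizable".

witness order: #1, #2, #4, #3, #5, #7, #6, #8, #10, #9
step 1: #1 deq() → empty — queue <>
step 2: #2 deq() → empty — queue <>
step 3: #4 enq(31) — queue <31>
step 4: #3 enq(72) — queue <31,72>
step 5: #5 deq() → 31 — queue <72>
step 6: #7 deq() → 72 — queue <>
step 7: #6 deq() → empty — queue <>
step 8: #8 deq() → empty — queue <>
step 9: #10 enq(43) — queue <43>
step 10: #9 deq() → 43 — queue <>

linearizable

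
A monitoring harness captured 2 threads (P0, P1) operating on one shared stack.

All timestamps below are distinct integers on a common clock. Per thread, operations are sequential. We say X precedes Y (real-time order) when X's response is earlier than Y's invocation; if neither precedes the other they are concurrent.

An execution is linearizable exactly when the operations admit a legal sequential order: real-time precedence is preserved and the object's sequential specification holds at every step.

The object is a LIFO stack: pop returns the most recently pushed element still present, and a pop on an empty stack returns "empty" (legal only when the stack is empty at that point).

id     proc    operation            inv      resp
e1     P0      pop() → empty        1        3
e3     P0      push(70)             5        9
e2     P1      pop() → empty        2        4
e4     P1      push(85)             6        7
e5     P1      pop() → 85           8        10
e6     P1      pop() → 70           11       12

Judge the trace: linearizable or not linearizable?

a witness: e1, e2, e3, e4, e5, e6
step 1: e1 pop() → empty — stack <>
step 2: e2 pop() → empty — stack <>
step 3: e3 push(70) — stack <70>
step 4: e4 push(85) — stack <70,85>
step 5: e5 pop() → 85 — stack <70>
step 6: e6 pop() → 70 — stack <>

linearizable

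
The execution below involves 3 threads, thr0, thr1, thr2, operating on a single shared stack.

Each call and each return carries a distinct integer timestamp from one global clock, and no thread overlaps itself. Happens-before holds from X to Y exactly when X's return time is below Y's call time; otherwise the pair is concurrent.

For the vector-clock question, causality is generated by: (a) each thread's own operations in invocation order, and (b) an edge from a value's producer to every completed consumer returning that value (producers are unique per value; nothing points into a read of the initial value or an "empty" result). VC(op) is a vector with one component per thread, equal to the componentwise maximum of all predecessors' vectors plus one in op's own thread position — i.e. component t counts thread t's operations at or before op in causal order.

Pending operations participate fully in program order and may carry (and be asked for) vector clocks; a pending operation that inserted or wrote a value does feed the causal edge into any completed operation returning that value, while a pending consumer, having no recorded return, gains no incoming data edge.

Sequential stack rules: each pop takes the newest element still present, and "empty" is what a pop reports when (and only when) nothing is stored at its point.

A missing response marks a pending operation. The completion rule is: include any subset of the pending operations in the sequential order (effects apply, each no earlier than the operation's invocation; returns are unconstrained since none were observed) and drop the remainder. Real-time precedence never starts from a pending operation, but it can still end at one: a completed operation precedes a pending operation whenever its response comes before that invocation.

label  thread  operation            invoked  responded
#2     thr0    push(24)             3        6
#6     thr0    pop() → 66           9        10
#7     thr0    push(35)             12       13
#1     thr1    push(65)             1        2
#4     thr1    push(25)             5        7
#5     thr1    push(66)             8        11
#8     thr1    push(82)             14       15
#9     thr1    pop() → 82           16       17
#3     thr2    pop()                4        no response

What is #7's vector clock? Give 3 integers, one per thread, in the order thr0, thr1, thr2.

root op #3, invoked 4: fresh clock plus thr2's own tick → (0, 0, 1)
root op #1, invoked 1: fresh clock plus thr1's own tick → (0, 1, 0)
root op #2, invoked 3: fresh clock plus thr0's own tick → (1, 0, 0)
#4, invoked 5, takes VC(#1)=(0, 1, 0) under max, adds 1 for thr1 → (0, 2, 0)
#5, invoked 8, takes VC(#4)=(0, 2, 0) under max, adds 1 for thr1 → (0, 3, 0)
#8, invoked 14, takes VC(#5)=(0, 3, 0) under max, adds 1 for thr1 → (0, 4, 0)
#9, invoked 16, takes VC(#8)=(0, 4, 0) under max, adds 1 for thr1 → (0, 5, 0)
#6, invoked 9, takes VC(#2)=(1, 0, 0), VC(#5)=(0, 3, 0) under max, adds 1 for thr0 → (2, 3, 0)
#7, invoked 12, takes VC(#6)=(2, 3, 0) under max, adds 1 for thr0 → (3, 3, 0)
target: VC(#7) = (3, 3, 0)

(3, 3, 0)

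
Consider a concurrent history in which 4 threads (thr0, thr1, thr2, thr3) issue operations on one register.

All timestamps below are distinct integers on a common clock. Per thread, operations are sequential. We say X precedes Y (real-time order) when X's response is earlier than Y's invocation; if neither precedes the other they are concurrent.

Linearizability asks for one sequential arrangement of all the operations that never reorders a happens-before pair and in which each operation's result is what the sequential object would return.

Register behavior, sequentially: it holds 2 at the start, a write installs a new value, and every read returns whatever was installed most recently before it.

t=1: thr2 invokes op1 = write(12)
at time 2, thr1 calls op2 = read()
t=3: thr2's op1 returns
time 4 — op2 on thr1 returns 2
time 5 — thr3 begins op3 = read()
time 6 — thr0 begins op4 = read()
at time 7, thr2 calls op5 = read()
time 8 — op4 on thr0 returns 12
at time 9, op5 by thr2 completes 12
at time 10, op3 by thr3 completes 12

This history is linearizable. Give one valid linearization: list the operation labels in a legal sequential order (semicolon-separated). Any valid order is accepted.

after step 1 (op2 read() → 2): value 2
after step 2 (op1 write(12)): value 12
after step 3 (op3 read() → 12): value 12
after step 4 (op4 read() → 12): value 12
after step 5 (op5 read() → 12): value 12

op2; op1; op3; op4; op5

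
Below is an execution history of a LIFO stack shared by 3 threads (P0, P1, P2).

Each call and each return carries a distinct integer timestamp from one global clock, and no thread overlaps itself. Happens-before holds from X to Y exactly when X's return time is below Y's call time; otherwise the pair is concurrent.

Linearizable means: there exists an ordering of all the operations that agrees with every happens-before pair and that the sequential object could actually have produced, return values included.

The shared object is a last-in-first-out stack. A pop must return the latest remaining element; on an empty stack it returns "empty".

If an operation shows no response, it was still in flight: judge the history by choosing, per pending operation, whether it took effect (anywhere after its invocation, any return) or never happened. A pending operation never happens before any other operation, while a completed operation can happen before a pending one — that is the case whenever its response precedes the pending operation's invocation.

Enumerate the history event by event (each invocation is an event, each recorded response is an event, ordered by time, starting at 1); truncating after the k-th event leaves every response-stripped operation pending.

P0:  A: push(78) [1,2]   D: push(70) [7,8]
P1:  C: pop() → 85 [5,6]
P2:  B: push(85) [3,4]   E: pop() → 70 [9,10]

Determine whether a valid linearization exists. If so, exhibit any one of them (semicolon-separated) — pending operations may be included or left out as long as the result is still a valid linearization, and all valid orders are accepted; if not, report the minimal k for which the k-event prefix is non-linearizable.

step 1: A push(78) — stack <78>
step 2: B push(85) — stack <78,85>
step 3: C pop() → 85 — stack <78>
step 4: D push(70) — stack <78,70>
step 5: E pop() → 70 — stack <78>

linearizable — witness: A; B; C; D; E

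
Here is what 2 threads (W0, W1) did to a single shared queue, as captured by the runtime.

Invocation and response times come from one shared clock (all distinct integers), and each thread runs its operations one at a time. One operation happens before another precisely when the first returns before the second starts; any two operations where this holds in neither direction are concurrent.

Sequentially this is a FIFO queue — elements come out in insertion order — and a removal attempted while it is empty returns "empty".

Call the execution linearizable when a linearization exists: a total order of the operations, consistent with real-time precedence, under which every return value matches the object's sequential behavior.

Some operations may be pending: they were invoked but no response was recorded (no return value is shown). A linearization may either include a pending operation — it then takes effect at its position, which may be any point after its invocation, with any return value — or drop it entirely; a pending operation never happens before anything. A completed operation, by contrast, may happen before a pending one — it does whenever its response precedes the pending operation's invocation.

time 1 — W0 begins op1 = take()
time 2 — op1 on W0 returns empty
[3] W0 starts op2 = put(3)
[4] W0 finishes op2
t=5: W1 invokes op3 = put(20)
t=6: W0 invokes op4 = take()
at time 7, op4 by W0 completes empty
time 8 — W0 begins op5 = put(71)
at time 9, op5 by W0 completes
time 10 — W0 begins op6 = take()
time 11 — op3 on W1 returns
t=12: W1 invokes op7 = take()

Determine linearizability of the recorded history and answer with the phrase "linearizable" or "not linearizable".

through event 6 a valid linearization exists; event 7 (op4 responding at time 7) ends that
the sole real-time-consistent order of 3 completed operations fails the queue replay
no completion choice of the 1 pending operation (op3) rescues it — every subset was tried
take op1, op2, op4 (pending dropped): step 3 already fails, because op4 take() → empty cannot occur there

not linearizable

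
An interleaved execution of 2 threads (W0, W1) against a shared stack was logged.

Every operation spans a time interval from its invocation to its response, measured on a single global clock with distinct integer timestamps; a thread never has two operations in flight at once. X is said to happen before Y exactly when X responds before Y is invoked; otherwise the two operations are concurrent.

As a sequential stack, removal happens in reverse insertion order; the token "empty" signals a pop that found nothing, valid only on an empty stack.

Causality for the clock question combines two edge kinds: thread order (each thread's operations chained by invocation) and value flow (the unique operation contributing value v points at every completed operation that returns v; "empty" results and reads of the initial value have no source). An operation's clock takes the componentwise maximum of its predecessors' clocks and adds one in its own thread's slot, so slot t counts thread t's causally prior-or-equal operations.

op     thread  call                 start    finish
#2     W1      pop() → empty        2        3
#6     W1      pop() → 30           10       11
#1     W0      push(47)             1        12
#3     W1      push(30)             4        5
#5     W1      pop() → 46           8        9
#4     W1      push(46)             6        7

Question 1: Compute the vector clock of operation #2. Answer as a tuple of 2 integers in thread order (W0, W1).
#2 (invocation 2): nothing precedes it; W1's component alone gives (0, 1)
#1 (invocation 1): nothing precedes it; W0's component alone gives (1, 0)
#3 (invocation 4): componentwise max over VC(#2)=(0, 1), +1 at W1, giving (0, 2)
#4 (invocation 6): componentwise max over VC(#3)=(0, 2), +1 at W1, giving (0, 3)
#5 (invocation 8): componentwise max over VC(#4)=(0, 3), +1 at W1, giving (0, 4)
#6 (invocation 10): componentwise max over VC(#3)=(0, 2), VC(#5)=(0, 4), +1 at W1, giving (0, 5)
target: VC(#2) = (0, 1)

(0, 1)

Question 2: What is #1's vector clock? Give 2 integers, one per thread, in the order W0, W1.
VC(#2, invoked at 2): no causal predecessors; +1 on W1 → (0, 1)
VC(#1, invoked at 1): no causal predecessors; +1 on W0 → (1, 0)
invoked at 4, #3 merges VC(#2)=(0, 1) and bumps W1's slot → (0, 2)
invoked at 6, #4 merges VC(#3)=(0, 2) and bumps W1's slot → (0, 3)
invoked at 8, #5 merges VC(#4)=(0, 3) and bumps W1's slot → (0, 4)
invoked at 10, #6 merges VC(#3)=(0, 2), VC(#5)=(0, 4) and bumps W1's slot → (0, 5)
target: VC(#1) = (1, 0)

(1, 0)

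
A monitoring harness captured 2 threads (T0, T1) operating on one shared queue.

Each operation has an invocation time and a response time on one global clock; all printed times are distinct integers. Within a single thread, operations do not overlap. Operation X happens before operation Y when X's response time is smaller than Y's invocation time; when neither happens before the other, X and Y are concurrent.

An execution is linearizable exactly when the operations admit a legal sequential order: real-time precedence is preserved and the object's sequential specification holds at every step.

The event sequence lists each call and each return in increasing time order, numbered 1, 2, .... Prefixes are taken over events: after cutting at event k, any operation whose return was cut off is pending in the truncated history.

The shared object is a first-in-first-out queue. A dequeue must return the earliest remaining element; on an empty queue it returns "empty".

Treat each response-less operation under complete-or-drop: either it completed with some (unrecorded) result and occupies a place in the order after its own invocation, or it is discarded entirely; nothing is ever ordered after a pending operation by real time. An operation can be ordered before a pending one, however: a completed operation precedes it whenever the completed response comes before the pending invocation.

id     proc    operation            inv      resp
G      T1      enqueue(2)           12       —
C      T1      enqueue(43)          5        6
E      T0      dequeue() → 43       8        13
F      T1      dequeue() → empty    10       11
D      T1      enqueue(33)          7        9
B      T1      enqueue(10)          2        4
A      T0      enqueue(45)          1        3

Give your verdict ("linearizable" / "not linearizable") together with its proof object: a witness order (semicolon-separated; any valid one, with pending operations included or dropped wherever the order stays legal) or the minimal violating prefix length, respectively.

not linearizable — minimal violating prefix: 11 events

through event 10 a valid linearization exists; event 11 (F responding at time 11) ends that
no legal order exists: 2 real-time-consistent candidates over 5 completed queue operations, all rejected
include/drop combinations of the 1 pending operation (E) were all tried; none helps
for example A, B, C, D, F (pending dropped) fails at step 5: F dequeue() → empty is not legal there
for example B, A, C, D, F (pending dropped) fails at step 5: F dequeue() → empty is not legal there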